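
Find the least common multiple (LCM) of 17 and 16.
272

First find GCD(17, 16) using the Euclidean algorithm:
17 = 1 × 16 + 1
16 = 16 × 1 + 0
GCD(17, 16) = 1

LCM formula: LCM(a, b) = (a × b) / GCD(a, b)
LCM(17, 16) = (17 × 16) / 1
LCM(17, 16) = 272 / 1
LCM(17, 16) = 272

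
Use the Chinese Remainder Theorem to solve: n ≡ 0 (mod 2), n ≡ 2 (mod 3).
M = 2 × 3 = 6. M₁ = 3, y₁ ≡ 1 (mod 2). M₂ = 2, y₂ ≡ 2 (mod 3). n = 0×3×1 + 2×2×2 ≡ 2 (mod 6)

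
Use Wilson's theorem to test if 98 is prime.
(97)! mod 98 = 0. Since 0 ≢ -1 (mod 98), 98 is not prime.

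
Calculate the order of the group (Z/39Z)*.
24

Prime factorization: 39 = 3 × 13
Using the formula φ(n) = n × Π(1 - 1/p) for each prime factor p:
φ(39) = 39 × (1 - 1/3) × (1 - 1/13)
φ(39) = 24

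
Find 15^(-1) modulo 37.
5

Using Extended Euclidean Algorithm:
gcd(15, 37) = 1
Bezout coefficients: 15 × 5 + 37 × -2 = 1
So 15 × 5 ≡ 1 (mod 37)
The inverse is 5 mod 37 = 5
Verification: 15 × 5 = 75 = 2 × 37 + 1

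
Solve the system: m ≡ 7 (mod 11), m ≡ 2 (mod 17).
M = 11 × 17 = 187. M₁ = 17, y₁ ≡ 2 (mod 11). M₂ = 11, y₂ ≡ 14 (mod 17). m = 7×17×2 + 2×11×14 ≡ 172 (mod 187)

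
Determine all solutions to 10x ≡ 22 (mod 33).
22

Since gcd(10, 33) = 1 divides 22, a solution exists.
Multiply both sides by the inverse of 10 mod 33:
  10^(-1) mod 33 = 10
  x ≡ 10 × 22 ≡ 220 ≡ 22 (mod 33)
Verification: 10 × 22 = 220 = 6 × 33 + 22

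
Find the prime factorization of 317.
317

Divide by primes starting from smallest:
317 ÷ 317 = 1

317 = 317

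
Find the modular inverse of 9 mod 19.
9^(-1) ≡ 17 (mod 19). Verification: 9 × 17 = 153 ≡ 1 (mod 19)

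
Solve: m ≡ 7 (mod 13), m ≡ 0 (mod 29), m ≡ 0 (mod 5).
M = 13 × 29 × 5 = 1885. M₁ = 145, y₁ ≡ 7 (mod 13). M₂ = 65, y₂ ≡ 25 (mod 29). M₃ = 377, y₃ ≡ 3 (mod 5). m = 7×145×7 + 0×65×25 + 0×377×3 ≡ 1450 (mod 1885)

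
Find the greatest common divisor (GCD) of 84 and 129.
3

Using the Euclidean algorithm:
84 = 0 × 129 + 84
129 = 1 × 84 + 45
84 = 1 × 45 + 39
45 = 1 × 39 + 6
39 = 6 × 6 + 3
6 = 2 × 3 + 0

GCD(84, 129) = 3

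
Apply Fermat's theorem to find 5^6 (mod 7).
By Fermat's Little Theorem, 5^{6} ≡ 1 (mod 7) since 7 is prime and gcd(5, 7) = 1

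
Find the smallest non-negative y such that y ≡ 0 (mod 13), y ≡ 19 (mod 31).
143

Using the Chinese Remainder Theorem:
M = product of moduli = 403
For equation 1: M_1 = 31, 31 ≡ 5 (mod 13), inverse of 31 mod 13 is 8 (check: 5 × 8 = 40 ≡ 1 (mod 13))
For equation 2: M_2 = 13, 13 ≡ 13 (mod 31), inverse of 13 mod 31 is 12 (check: 13 × 12 = 156 ≡ 1 (mod 31))
Combine: y ≡ Σ r_i×M_i×(M_i⁻¹ mod m_i) = 0×31×8 + 19×13×12 = 0 + 2964 = 2964
2964 mod 403 = 143
y ≡ 143 (mod 403)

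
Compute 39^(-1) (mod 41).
39^(-1) ≡ 20 (mod 41). Verification: 39 × 20 = 780 ≡ 1 (mod 41)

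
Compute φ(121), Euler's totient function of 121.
110

Prime factorization: 121 = 11^2
Using the formula φ(n) = n × Π(1 - 1/p) for each prime factor p:
φ(121) = 121 × (1 - 1/11)
φ(121) = 110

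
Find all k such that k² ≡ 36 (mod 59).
The square roots of 36 mod 59 are 53 and 6. Verify: 53² = 2809 ≡ 36 (mod 59)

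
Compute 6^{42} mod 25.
11

Using successive squaring:
Binary expansion of 42: 101010
Powers of 6 mod 25 (each is the square of the previous):
  6^1 ≡ 6 (mod 25)
  6^2 ≡ 6² = 36 ≡ 11 (mod 25)
  6^4 ≡ 11² = 121 ≡ 21 (mod 25)
  6^8 ≡ 21² = 441 ≡ 16 (mod 25)
  6^16 ≡ 16² = 256 ≡ 6 (mod 25)
  6^32 ≡ 6² = 36 ≡ 11 (mod 25)
42 = 32 + 8 + 2, so 6^42 = 6^32 × 6^8 × 6^2 ≡ 11 × 16 × 11 (mod 25)
Multiplying step by step:
  11 × 16 = 176 ≡ 1 (mod 25)
  1 × 11 = 11 ≡ 11 (mod 25)
Result: 6^42 ≡ 11 (mod 25)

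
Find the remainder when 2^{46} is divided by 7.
By Fermat: 2^{6} ≡ 1 (mod 7). 46 = 7×6 + 4. So 2^{46} ≡ 2^{4} ≡ 2 (mod 7)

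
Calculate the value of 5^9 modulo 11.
9 = 8 + 1 (binary 1001). Repeated squaring mod 11: 5^1 ≡ 5; 5^2 ≡ 5² = 25 ≡ 3; 5^4 ≡ 3² = 9 ≡ 9; 5^8 ≡ 9² = 81 ≡ 4. Multiply: 5^9 = 5^8 × 5^1 ≡ 4 × 5 (mod 11): 4 × 5 = 20 ≡ 9. So 5^9 ≡ 9 (mod 11).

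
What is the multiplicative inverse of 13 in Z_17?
13^(-1) ≡ 4 (mod 17). Verification: 13 × 4 = 52 ≡ 1 (mod 17)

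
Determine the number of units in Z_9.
6

Prime factorization: 9 = 3^2
Using the formula φ(n) = n × Π(1 - 1/p) for each prime factor p:
φ(9) = 9 × (1 - 1/3)
φ(9) = 6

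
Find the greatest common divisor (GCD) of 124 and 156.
4

Using the Euclidean algorithm:
124 = 0 × 156 + 124
156 = 1 × 124 + 32
124 = 3 × 32 + 28
32 = 1 × 28 + 4
28 = 7 × 4 + 0

GCD(124, 156) = 4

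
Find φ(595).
384

Prime factorization: 595 = 5 × 7 × 17
Using the formula φ(n) = n × Π(1 - 1/p) for each prime factor p:
φ(595) = 595 × (1 - 1/5) × (1 - 1/7) × (1 - 1/17)
φ(595) = 384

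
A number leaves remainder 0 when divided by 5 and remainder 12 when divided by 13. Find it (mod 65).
M = 5 × 13 = 65. M₁ = 13, y₁ ≡ 2 (mod 5). M₂ = 5, y₂ ≡ 8 (mod 13). m = 0×13×2 + 12×5×8 ≡ 25 (mod 65)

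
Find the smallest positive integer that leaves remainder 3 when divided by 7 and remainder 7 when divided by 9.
M = 7 × 9 = 63. M₁ = 9, y₁ ≡ 4 (mod 7). M₂ = 7, y₂ ≡ 4 (mod 9). x = 3×9×4 + 7×7×4 ≡ 52 (mod 63). The smallest positive such number is 52.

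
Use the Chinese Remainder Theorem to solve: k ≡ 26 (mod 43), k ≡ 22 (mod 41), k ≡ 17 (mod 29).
36963

Using the Chinese Remainder Theorem:
M = product of moduli = 51127
For equation 1: M_1 = 1189, 1189 ≡ 28 (mod 43), inverse of 1189 mod 43 is 20 (check: 28 × 20 = 560 ≡ 1 (mod 43))
For equation 2: M_2 = 1247, 1247 ≡ 17 (mod 41), inverse of 1247 mod 41 is 29 (check: 17 × 29 = 493 ≡ 1 (mod 41))
For equation 3: M_3 = 1763, 1763 ≡ 23 (mod 29), inverse of 1763 mod 29 is 24 (check: 23 × 24 = 552 ≡ 1 (mod 29))
Combine: k ≡ Σ r_i×M_i×(M_i⁻¹ mod m_i) = 26×1189×20 + 22×1247×29 + 17×1763×24 = 618280 + 795586 + 719304 = 2133170
2133170 mod 51127 = 36963
k ≡ 36963 (mod 51127)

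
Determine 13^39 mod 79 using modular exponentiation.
Using repeated squaring. 39 = 32 + 4 + 2 + 1 (binary 100111). Repeated squaring mod 79: 13^1 ≡ 13; 13^2 ≡ 13² = 169 ≡ 11; 13^4 ≡ 11² = 121 ≡ 42; 13^8 ≡ 42² = 1764 ≡ 26; 13^16 ≡ 26² = 676 ≡ 44; 13^32 ≡ 44² = 1936 ≡ 40. Multiply: 13^39 = 13^32 × 13^4 × 13^2 × 13^1 ≡ 40 × 42 × 11 × 13 (mod 79): 40 × 42 = 1680 ≡ 21; 21 × 11 = 231 ≡ 73; 73 × 13 = 949 ≡ 1. So 13^39 ≡ 1 (mod 79).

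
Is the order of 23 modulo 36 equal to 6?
Yes, ord_36(23) = 6.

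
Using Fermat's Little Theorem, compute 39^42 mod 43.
By Fermat's Little Theorem, 39^{42} ≡ 1 (mod 43) since 43 is prime and gcd(39, 43) = 1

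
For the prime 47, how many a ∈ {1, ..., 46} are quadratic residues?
For prime 47, there are (p-1)/2 = (47-1)/2 = 23 quadratic residues (excluding 0).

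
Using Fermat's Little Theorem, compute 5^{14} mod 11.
9

By Fermat's Little Theorem, a^(p-1) ≡ 1 (mod p) for prime p and gcd(a, p) = 1
Here p = 11, so 5^10 ≡ 1 (mod 11)
We can reduce the exponent: 14 mod 10 = 4
So 5^14 ≡ 5^4 (mod 11)
Computing: 5^4 mod 11 = 9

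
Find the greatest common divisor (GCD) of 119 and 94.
1

Using the Euclidean algorithm:
119 = 1 × 94 + 25
94 = 3 × 25 + 19
25 = 1 × 19 + 6
19 = 3 × 6 + 1
6 = 6 × 1 + 0

GCD(119, 94) = 1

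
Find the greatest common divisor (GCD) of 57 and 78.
3

Using the Euclidean algorithm:
57 = 0 × 78 + 57
78 = 1 × 57 + 21
57 = 2 × 21 + 15
21 = 1 × 15 + 6
15 = 2 × 6 + 3
6 = 2 × 3 + 0

GCD(57, 78) = 3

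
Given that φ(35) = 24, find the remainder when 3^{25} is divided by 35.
By Euler: 3^{24} ≡ 1 (mod 35) since gcd(3, 35) = 1. 25 = 1×24 + 1. So 3^{25} ≡ 3^{1} ≡ 3 (mod 35)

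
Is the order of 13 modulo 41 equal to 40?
Yes, ord_41(13) = 40.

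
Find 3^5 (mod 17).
5 = 4 + 1 (binary 101). Repeated squaring mod 17: 3^1 ≡ 3; 3^2 ≡ 3² = 9 ≡ 9; 3^4 ≡ 9² = 81 ≡ 13. Multiply: 3^5 = 3^4 × 3^1 ≡ 13 × 3 (mod 17): 13 × 3 = 39 ≡ 5. So 3^5 ≡ 5 (mod 17).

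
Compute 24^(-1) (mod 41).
24^(-1) ≡ 12 (mod 41). Verification: 24 × 12 = 288 ≡ 1 (mod 41)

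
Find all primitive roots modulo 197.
Primitive roots mod 197: {2, 3, 5, 8, 11, 12, 13, 17, 18, 21, 27, 30, 31, 32, 35, 38, 44, 45, 46, 48, 50, 52, 56, 57, 58, 66, 67, 71, 72, 73, 74, 75, 78, 79, 80, 82, 86, 89, 91, 94, 95, 98, 99, 102, 103, 106, 108, 111, 115, 117, 118, 119, 122, 123, 124, 125, 126, 130, 131, 139, 140, 141, 145, 147, 149, 151, 152, 153, 159, 162, 165, 166, 167, 170, 176, 179, 180, 184, 185, 186, 189, 192, 194, 195}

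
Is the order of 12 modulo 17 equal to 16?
Yes, ord_17(12) = 16.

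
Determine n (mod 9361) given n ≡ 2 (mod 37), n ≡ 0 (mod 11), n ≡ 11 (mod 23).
5071

Using the Chinese Remainder Theorem:
M = product of moduli = 9361
For equation 1: M_1 = 253, 253 ≡ 31 (mod 37), inverse of 253 mod 37 is 6 (check: 31 × 6 = 186 ≡ 1 (mod 37))
For equation 2: M_2 = 851, 851 ≡ 4 (mod 11), inverse of 851 mod 11 is 3 (check: 4 × 3 = 12 ≡ 1 (mod 11))
For equation 3: M_3 = 407, 407 ≡ 16 (mod 23), inverse of 407 mod 23 is 13 (check: 16 × 13 = 208 ≡ 1 (mod 23))
Combine: n ≡ Σ r_i×M_i×(M_i⁻¹ mod m_i) = 2×253×6 + 0×851×3 + 11×407×13 = 3036 + 0 + 58201 = 61237
61237 mod 9361 = 5071
n ≡ 5071 (mod 9361)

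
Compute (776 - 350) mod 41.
16

(776 - 350) = 426
426 mod 41 = 16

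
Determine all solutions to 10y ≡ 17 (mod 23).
4

Since gcd(10, 23) = 1 divides 17, a solution exists.
Multiply both sides by the inverse of 10 mod 23:
  10^(-1) mod 23 = 7
  x ≡ 7 × 17 ≡ 119 ≡ 4 (mod 23)
Verification: 10 × 4 = 40 = 1 × 23 + 17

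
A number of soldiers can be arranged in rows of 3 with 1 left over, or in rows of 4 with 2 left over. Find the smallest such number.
M = 3 × 4 = 12. M₁ = 4, y₁ ≡ 1 (mod 3). M₂ = 3, y₂ ≡ 3 (mod 4). n = 1×4×1 + 2×3×3 ≡ 10 (mod 12). The smallest positive such number is 10.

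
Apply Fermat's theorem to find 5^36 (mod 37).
By Fermat's Little Theorem, 5^{36} ≡ 1 (mod 37) since 37 is prime and gcd(5, 37) = 1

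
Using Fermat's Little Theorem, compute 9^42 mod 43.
By Fermat's Little Theorem, 9^{42} ≡ 1 (mod 43) since 43 is prime and gcd(9, 43) = 1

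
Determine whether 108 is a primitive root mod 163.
p - 1 = 162 has prime divisors 2, 3. Check 108^(162/q) mod 163 for each: 108^(162/2) = 108^81 ≡ 162, 108^(162/3) = 108^54 ≡ 58 (mod 163). None of these is 1, so 108 has order 162 = φ(163), so it is a primitive root mod 163.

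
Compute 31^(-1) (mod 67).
13

Using Extended Euclidean Algorithm:
gcd(31, 67) = 1
Bezout coefficients: 31 × 13 + 67 × -6 = 1
So 31 × 13 ≡ 1 (mod 67)
The inverse is 13 mod 67 = 13
Verification: 31 × 13 = 403 = 6 × 67 + 1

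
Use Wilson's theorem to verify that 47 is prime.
(46)! mod 47 = 46. Since this equals -1 (mod 47), Wilson confirms 47 is prime.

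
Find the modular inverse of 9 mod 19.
9^(-1) ≡ 17 (mod 19). Verification: 9 × 17 = 153 ≡ 1 (mod 19)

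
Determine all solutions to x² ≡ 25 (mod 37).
The square roots of 25 mod 37 are 5 and 32. Verify: 5² = 25 ≡ 25 (mod 37)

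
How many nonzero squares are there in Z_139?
For prime 139, there are (p-1)/2 = (139-1)/2 = 69 quadratic residues (excluding 0).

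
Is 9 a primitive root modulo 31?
p - 1 = 30 has prime divisors 2, 3, 5. Check 9^(30/q) mod 31 for each: 9^(30/2) = 9^15 ≡ 1, 9^(30/3) = 9^10 ≡ 5, 9^(30/5) = 9^6 ≡ 8 (mod 31). Since 9^15 ≡ 1 (mod 31), the order of 9 divides 15 (in fact the order is 15) ≠ 30, so it is not a primitive root.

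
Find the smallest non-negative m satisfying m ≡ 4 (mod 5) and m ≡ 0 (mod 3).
M = 5 × 3 = 15. M₁ = 3, y₁ ≡ 2 (mod 5). M₂ = 5, y₂ ≡ 2 (mod 3). m = 4×3×2 + 0×5×2 ≡ 9 (mod 15)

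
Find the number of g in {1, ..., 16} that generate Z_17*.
Number of primitive roots mod 17 = φ(16) = 8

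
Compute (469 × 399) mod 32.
27

(469 × 399) = 187131
187131 mod 32 = 27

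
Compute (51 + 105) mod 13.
0

(51 + 105) = 156
156 mod 13 = 0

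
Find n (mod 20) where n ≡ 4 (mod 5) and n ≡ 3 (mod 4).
M = 5 × 4 = 20. M₁ = 4, y₁ ≡ 4 (mod 5). M₂ = 5, y₂ ≡ 1 (mod 4). n = 4×4×4 + 3×5×1 ≡ 19 (mod 20)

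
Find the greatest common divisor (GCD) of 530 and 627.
1

Using the Euclidean algorithm:
530 = 0 × 627 + 530
627 = 1 × 530 + 97
530 = 5 × 97 + 45
97 = 2 × 45 + 7
45 = 6 × 7 + 3
7 = 2 × 3 + 1
3 = 3 × 1 + 0

GCD(530, 627) = 1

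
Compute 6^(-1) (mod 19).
6^(-1) ≡ 16 (mod 19). Verification: 6 × 16 = 96 ≡ 1 (mod 19)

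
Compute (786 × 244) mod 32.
8

(786 × 244) = 191784
191784 mod 32 = 8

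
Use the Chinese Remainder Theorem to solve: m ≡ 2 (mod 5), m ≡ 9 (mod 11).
M = 5 × 11 = 55. M₁ = 11, y₁ ≡ 1 (mod 5). M₂ = 5, y₂ ≡ 9 (mod 11). m = 2×11×1 + 9×5×9 ≡ 42 (mod 55)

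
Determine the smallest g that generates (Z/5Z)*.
2

A primitive root g modulo p has order p-1 = 4
Prime divisors of 4: [2]
g is a primitive root iff g^(4/q) ≢ 1 (mod 5) for each prime divisor q
Testing small values:
  g = 2: 2^2 ≡ 4 (mod 5) → none is 1, primitive root!
The smallest primitive root is 2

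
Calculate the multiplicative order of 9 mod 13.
Powers of 9 mod 13: 9^1≡9, 9^2≡3, 9^3≡1. Order = 3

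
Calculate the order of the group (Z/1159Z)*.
1080

Prime factorization: 1159 = 19 × 61
Using the formula φ(n) = n × Π(1 - 1/p) for each prime factor p:
φ(1159) = 1159 × (1 - 1/19) × (1 - 1/61)
φ(1159) = 1080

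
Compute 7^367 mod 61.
Using Fermat: 7^{60} ≡ 1 (mod 61). 367 ≡ 7 (mod 60). So 7^{367} ≡ 7^{7} ≡ 43 (mod 61)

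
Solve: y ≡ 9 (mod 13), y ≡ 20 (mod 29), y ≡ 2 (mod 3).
M = 13 × 29 × 3 = 1131. M₁ = 87, y₁ ≡ 3 (mod 13). M₂ = 39, y₂ ≡ 3 (mod 29). M₃ = 377, y₃ ≡ 2 (mod 3). y = 9×87×3 + 20×39×3 + 2×377×2 ≡ 542 (mod 1131)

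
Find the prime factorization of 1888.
2^5 × 59

Divide by primes starting from smallest:
1888 ÷ 2 = 944
944 ÷ 2 = 472
472 ÷ 2 = 236
236 ÷ 2 = 118
118 ÷ 2 = 59
59 ÷ 59 = 1

1888 = 2^5 × 59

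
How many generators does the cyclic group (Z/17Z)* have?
8

The number of primitive roots modulo p is φ(p-1) = φ(16)
φ(16) = 8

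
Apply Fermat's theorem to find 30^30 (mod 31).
By Fermat's Little Theorem, 30^{30} ≡ 1 (mod 31) since 31 is prime and gcd(30, 31) = 1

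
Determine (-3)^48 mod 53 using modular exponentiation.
Using repeated squaring. (-3) ≡ 50 (mod 53). 48 = 32 + 16 (binary 110000). Repeated squaring mod 53: 50^1 ≡ 50; 50^2 ≡ 50² = 2500 ≡ 9; 50^4 ≡ 9² = 81 ≡ 28; 50^8 ≡ 28² = 784 ≡ 42; 50^16 ≡ 42² = 1764 ≡ 15; 50^32 ≡ 15² = 225 ≡ 13. Multiply: (-3)^48 ≡ 50^32 × 50^16 ≡ 13 × 15 (mod 53): 13 × 15 = 195 ≡ 36. So (-3)^48 ≡ 36 (mod 53).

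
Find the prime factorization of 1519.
7^2 × 31

Divide by primes starting from smallest:
1519 ÷ 7 = 217
217 ÷ 7 = 31
31 ÷ 31 = 1

1519 = 7^2 × 31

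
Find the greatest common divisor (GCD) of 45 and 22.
1

Using the Euclidean algorithm:
45 = 2 × 22 + 1
22 = 22 × 1 + 0

GCD(45, 22) = 1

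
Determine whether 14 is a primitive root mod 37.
p - 1 = 36 has prime divisors 2, 3. Check 14^(36/q) mod 37 for each: 14^(36/2) = 14^18 ≡ 36, 14^(36/3) = 14^12 ≡ 1 (mod 37). Since 14^12 ≡ 1 (mod 37), the order of 14 divides 12 (in fact the order is 12) ≠ 36, so it is not a primitive root.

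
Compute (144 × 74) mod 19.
16

(144 × 74) = 10656
10656 mod 19 = 16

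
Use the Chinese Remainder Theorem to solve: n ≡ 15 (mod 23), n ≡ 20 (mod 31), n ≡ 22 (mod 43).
20232

Using the Chinese Remainder Theorem:
M = product of moduli = 30659
For equation 1: M_1 = 1333, 1333 ≡ 22 (mod 23), inverse of 1333 mod 23 is 22 (check: 22 × 22 = 484 ≡ 1 (mod 23))
For equation 2: M_2 = 989, 989 ≡ 28 (mod 31), inverse of 989 mod 31 is 10 (check: 28 × 10 = 280 ≡ 1 (mod 31))
For equation 3: M_3 = 713, 713 ≡ 25 (mod 43), inverse of 713 mod 43 is 31 (check: 25 × 31 = 775 ≡ 1 (mod 43))
Combine: n ≡ Σ r_i×M_i×(M_i⁻¹ mod m_i) = 15×1333×22 + 20×989×10 + 22×713×31 = 439890 + 197800 + 486266 = 1123956
1123956 mod 30659 = 20232
n ≡ 20232 (mod 30659)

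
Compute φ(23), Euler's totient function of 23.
22

Prime factorization: 23 = 23
Using the formula φ(n) = n × Π(1 - 1/p) for each prime factor p:
φ(23) = 23 × (1 - 1/23)
φ(23) = 22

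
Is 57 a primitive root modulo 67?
p - 1 = 66 has prime divisors 2, 3, 11. Check 57^(66/q) mod 67 for each: 57^(66/2) = 57^33 ≡ 66, 57^(66/3) = 57^22 ≡ 37, 57^(66/11) = 57^6 ≡ 25 (mod 67). None of these is 1, so 57 has order 66 = φ(67), so it is a primitive root mod 67.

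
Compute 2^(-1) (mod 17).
2^(-1) ≡ 9 (mod 17). Verification: 2 × 9 = 18 ≡ 1 (mod 17)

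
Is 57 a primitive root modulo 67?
Yes

To verify, check if 57^(66/q) ≢ 1 (mod 67) for each prime divisor q of 66
Divisors of 66 = 66: [1, 2, 3, 6, 11, 22, 33, 66]
  57^(66/11) = 57^6 ≡ 25 (mod 67)
  57^(66/2) = 57^33 ≡ 66 (mod 67)
  57^(66/3) = 57^22 ≡ 37 (mod 67)
Conclusion: 57 is a primitive root modulo 67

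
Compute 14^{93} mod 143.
27

Using successive squaring:
Binary expansion of 93: 1011101
Powers of 14 mod 143 (each is the square of the previous):
  14^1 ≡ 14 (mod 143)
  14^2 ≡ 14² = 196 ≡ 53 (mod 143)
  14^4 ≡ 53² = 2809 ≡ 92 (mod 143)
  14^8 ≡ 92² = 8464 ≡ 27 (mod 143)
  14^16 ≡ 27² = 729 ≡ 14 (mod 143)
  14^32 ≡ 14² = 196 ≡ 53 (mod 143)
  14^64 ≡ 53² = 2809 ≡ 92 (mod 143)
93 = 64 + 16 + 8 + 4 + 1, so 14^93 = 14^64 × 14^16 × 14^8 × 14^4 × 14^1 ≡ 92 × 14 × 27 × 92 × 14 (mod 143)
Multiplying step by step:
  92 × 14 = 1288 ≡ 1 (mod 143)
  1 × 27 = 27 ≡ 27 (mod 143)
  27 × 92 = 2484 ≡ 53 (mod 143)
  53 × 14 = 742 ≡ 27 (mod 143)
Result: 14^93 ≡ 27 (mod 143)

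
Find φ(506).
220

Prime factorization: 506 = 2 × 11 × 23
Using the formula φ(n) = n × Π(1 - 1/p) for each prime factor p:
φ(506) = 506 × (1 - 1/2) × (1 - 1/11) × (1 - 1/23)
φ(506) = 220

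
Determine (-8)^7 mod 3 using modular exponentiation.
(-8) ≡ 1 (mod 3). 7 = 4 + 2 + 1 (binary 111). Repeated squaring mod 3: 1^1 ≡ 1; 1^2 ≡ 1² = 1 ≡ 1; 1^4 ≡ 1² = 1 ≡ 1. Multiply: (-8)^7 ≡ 1^4 × 1^2 × 1^1 ≡ 1 × 1 × 1 (mod 3): 1 × 1 = 1 ≡ 1; 1 × 1 = 1 ≡ 1. So (-8)^7 ≡ 1 (mod 3).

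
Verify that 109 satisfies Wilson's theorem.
(108)! mod 109 = 108. Since this equals -1 (mod 109), Wilson confirms 109 is prime.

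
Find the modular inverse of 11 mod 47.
11^(-1) ≡ 30 (mod 47). Verification: 11 × 30 = 330 ≡ 1 (mod 47)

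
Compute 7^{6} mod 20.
9

Using successive squaring:
Binary expansion of 6: 110
Powers of 7 mod 20 (each is the square of the previous):
  7^1 ≡ 7 (mod 20)
  7^2 ≡ 7² = 49 ≡ 9 (mod 20)
  7^4 ≡ 9² = 81 ≡ 1 (mod 20)
6 = 4 + 2, so 7^6 = 7^4 × 7^2 ≡ 1 × 9 (mod 20)
Multiplying step by step:
  1 × 9 = 9 ≡ 9 (mod 20)
Result: 7^6 ≡ 9 (mod 20)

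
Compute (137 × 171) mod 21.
12

(137 × 171) = 23427
23427 mod 21 = 12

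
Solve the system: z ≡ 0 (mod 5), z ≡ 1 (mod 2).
M = 5 × 2 = 10. M₁ = 2, y₁ ≡ 3 (mod 5). M₂ = 5, y₂ ≡ 1 (mod 2). z = 0×2×3 + 1×5×1 ≡ 5 (mod 10)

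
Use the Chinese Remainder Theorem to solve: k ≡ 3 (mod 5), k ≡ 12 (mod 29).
M = 5 × 29 = 145. M₁ = 29, y₁ ≡ 4 (mod 5). M₂ = 5, y₂ ≡ 6 (mod 29). k = 3×29×4 + 12×5×6 ≡ 128 (mod 145)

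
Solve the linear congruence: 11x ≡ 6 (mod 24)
18

Since gcd(11, 24) = 1 divides 6, a solution exists.
Multiply both sides by the inverse of 11 mod 24:
  11^(-1) mod 24 = 11
  x ≡ 11 × 6 ≡ 66 ≡ 18 (mod 24)
Verification: 11 × 18 = 198 = 8 × 24 + 6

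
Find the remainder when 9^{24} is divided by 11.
By Fermat: 9^{10} ≡ 1 (mod 11). 24 = 2×10 + 4. So 9^{24} ≡ 9^{4} ≡ 5 (mod 11)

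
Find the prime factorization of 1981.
7 × 283

Divide by primes starting from smallest:
1981 ÷ 7 = 283
283 ÷ 283 = 1

1981 = 7 × 283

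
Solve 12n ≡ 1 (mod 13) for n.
12

Using Extended Euclidean Algorithm:
gcd(12, 13) = 1
Bezout coefficients: 12 × -1 + 13 × 1 = 1
So 12 × -1 ≡ 1 (mod 13)
The inverse is -1 mod 13 = 12
Verification: 12 × 12 = 144 = 11 × 13 + 1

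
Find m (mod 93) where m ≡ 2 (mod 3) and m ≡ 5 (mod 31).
M = 3 × 31 = 93. M₁ = 31, y₁ ≡ 1 (mod 3). M₂ = 3, y₂ ≡ 21 (mod 31). m = 2×31×1 + 5×3×21 ≡ 5 (mod 93)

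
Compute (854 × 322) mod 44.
32

(854 × 322) = 274988
274988 mod 44 = 32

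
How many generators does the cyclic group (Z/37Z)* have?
12

The number of primitive roots modulo p is φ(p-1) = φ(36)
φ(36) = 12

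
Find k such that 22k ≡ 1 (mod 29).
22^(-1) ≡ 4 (mod 29). Verification: 22 × 4 = 88 ≡ 1 (mod 29)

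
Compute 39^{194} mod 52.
13

Using successive squaring:
Binary expansion of 194: 11000010
Powers of 39 mod 52 (each is the square of the previous):
  39^1 ≡ 39 (mod 52)
  39^2 ≡ 39² = 1521 ≡ 13 (mod 52)
  39^4 ≡ 13² = 169 ≡ 13 (mod 52)
  39^8 ≡ 13² = 169 ≡ 13 (mod 52)
  39^16 ≡ 13² = 169 ≡ 13 (mod 52)
  39^32 ≡ 13² = 169 ≡ 13 (mod 52)
  39^64 ≡ 13² = 169 ≡ 13 (mod 52)
  39^128 ≡ 13² = 169 ≡ 13 (mod 52)
194 = 128 + 64 + 2, so 39^194 = 39^128 × 39^64 × 39^2 ≡ 13 × 13 × 13 (mod 52)
Multiplying step by step:
  13 × 13 = 169 ≡ 13 (mod 52)
  13 × 13 = 169 ≡ 13 (mod 52)
Result: 39^194 ≡ 13 (mod 52)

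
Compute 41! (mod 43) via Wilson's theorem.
(42)! = (41)! × (42) ≡ -1 (mod 43). So (41)! ≡ -1 × (42)^(-1) ≡ (-1)×(-1) = 1 (mod 43)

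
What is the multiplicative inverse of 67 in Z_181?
67^(-1) ≡ 154 (mod 181). Verification: 67 × 154 = 10318 ≡ 1 (mod 181)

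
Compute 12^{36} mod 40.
16

Using successive squaring:
Binary expansion of 36: 100100
Powers of 12 mod 40 (each is the square of the previous):
  12^1 ≡ 12 (mod 40)
  12^2 ≡ 12² = 144 ≡ 24 (mod 40)
  12^4 ≡ 24² = 576 ≡ 16 (mod 40)
  12^8 ≡ 16² = 256 ≡ 16 (mod 40)
  12^16 ≡ 16² = 256 ≡ 16 (mod 40)
  12^32 ≡ 16² = 256 ≡ 16 (mod 40)
36 = 32 + 4, so 12^36 = 12^32 × 12^4 ≡ 16 × 16 (mod 40)
Multiplying step by step:
  16 × 16 = 256 ≡ 16 (mod 40)
Result: 12^36 ≡ 16 (mod 40)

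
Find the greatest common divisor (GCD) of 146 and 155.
1

Using the Euclidean algorithm:
146 = 0 × 155 + 146
155 = 1 × 146 + 9
146 = 16 × 9 + 2
9 = 4 × 2 + 1
2 = 2 × 1 + 0

GCD(146, 155) = 1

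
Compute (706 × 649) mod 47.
38

(706 × 649) = 458194
458194 mod 47 = 38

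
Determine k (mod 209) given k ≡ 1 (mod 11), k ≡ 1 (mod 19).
1

Using the Chinese Remainder Theorem:
M = product of moduli = 209
For equation 1: M_1 = 19, 19 ≡ 8 (mod 11), inverse of 19 mod 11 is 7 (check: 8 × 7 = 56 ≡ 1 (mod 11))
For equation 2: M_2 = 11, 11 ≡ 11 (mod 19), inverse of 11 mod 19 is 7 (check: 11 × 7 = 77 ≡ 1 (mod 19))
Combine: k ≡ Σ r_i×M_i×(M_i⁻¹ mod m_i) = 1×19×7 + 1×11×7 = 133 + 77 = 210
210 mod 209 = 1
k ≡ 1 (mod 209)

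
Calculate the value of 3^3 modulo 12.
3 = 2 + 1 (binary 11). Repeated squaring mod 12: 3^1 ≡ 3; 3^2 ≡ 3² = 9 ≡ 9. Multiply: 3^3 = 3^2 × 3^1 ≡ 9 × 3 (mod 12): 9 × 3 = 27 ≡ 3. So 3^3 ≡ 3 (mod 12).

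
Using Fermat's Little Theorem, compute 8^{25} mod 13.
8

By Fermat's Little Theorem, a^(p-1) ≡ 1 (mod p) for prime p and gcd(a, p) = 1
Here p = 13, so 8^12 ≡ 1 (mod 13)
We can reduce the exponent: 25 mod 12 = 1
So 8^25 ≡ 8^1 (mod 13)
Computing: 8^1 mod 13 = 8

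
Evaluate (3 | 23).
(3/23) = 3^{11} mod 23 = 1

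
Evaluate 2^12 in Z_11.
Using Fermat: 2^{10} ≡ 1 (mod 11). 12 ≡ 2 (mod 10). So 2^{12} ≡ 2^{2} ≡ 4 (mod 11)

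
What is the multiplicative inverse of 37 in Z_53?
37^(-1) ≡ 43 (mod 53). Verification: 37 × 43 = 1591 ≡ 1 (mod 53)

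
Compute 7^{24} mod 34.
33

Using successive squaring:
Binary expansion of 24: 11000
Powers of 7 mod 34 (each is the square of the previous):
  7^1 ≡ 7 (mod 34)
  7^2 ≡ 7² = 49 ≡ 15 (mod 34)
  7^4 ≡ 15² = 225 ≡ 21 (mod 34)
  7^8 ≡ 21² = 441 ≡ 33 (mod 34)
  7^16 ≡ 33² = 1089 ≡ 1 (mod 34)
24 = 16 + 8, so 7^24 = 7^16 × 7^8 ≡ 1 × 33 (mod 34)
Multiplying step by step:
  1 × 33 = 33 ≡ 33 (mod 34)
Result: 7^24 ≡ 33 (mod 34)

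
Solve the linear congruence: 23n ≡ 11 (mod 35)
2

Since gcd(23, 35) = 1 divides 11, a solution exists.
Multiply both sides by the inverse of 23 mod 35:
  23^(-1) mod 35 = 32
  x ≡ 32 × 11 ≡ 352 ≡ 2 (mod 35)
Verification: 23 × 2 = 46 = 1 × 35 + 11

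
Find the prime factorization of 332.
2^2 × 83

Divide by primes starting from smallest:
332 ÷ 2 = 166
166 ÷ 2 = 83
83 ÷ 83 = 1

332 = 2^2 × 83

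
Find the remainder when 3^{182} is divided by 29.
By Fermat: 3^{28} ≡ 1 (mod 29). 182 = 6×28 + 14. So 3^{182} ≡ 3^{14} ≡ 28 (mod 29)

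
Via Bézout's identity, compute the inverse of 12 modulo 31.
Extended GCD: 12(13) + 31(-5) = 1. So 12^(-1) ≡ 13 ≡ 13 (mod 31). Verify: 12 × 13 = 156 ≡ 1 (mod 31)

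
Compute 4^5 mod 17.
5 = 4 + 1 (binary 101). Repeated squaring mod 17: 4^1 ≡ 4; 4^2 ≡ 4² = 16 ≡ 16; 4^4 ≡ 16² = 256 ≡ 1. Multiply: 4^5 = 4^4 × 4^1 ≡ 1 × 4 (mod 17): 1 × 4 = 4 ≡ 4. So 4^5 ≡ 4 (mod 17).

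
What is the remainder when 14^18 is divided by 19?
Using Fermat: 14^{18} ≡ 1 (mod 19). 18 ≡ 0 (mod 18). So 14^{18} ≡ 14^{0} ≡ 1 (mod 19)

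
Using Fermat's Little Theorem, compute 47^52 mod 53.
By Fermat's Little Theorem, 47^{52} ≡ 1 (mod 53) since 53 is prime and gcd(47, 53) = 1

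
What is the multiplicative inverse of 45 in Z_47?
45^(-1) ≡ 23 (mod 47). Verification: 45 × 23 = 1035 ≡ 1 (mod 47)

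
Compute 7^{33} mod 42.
7

Using successive squaring:
Binary expansion of 33: 100001
Powers of 7 mod 42 (each is the square of the previous):
  7^1 ≡ 7 (mod 42)
  7^2 ≡ 7² = 49 ≡ 7 (mod 42)
  7^4 ≡ 7² = 49 ≡ 7 (mod 42)
  7^8 ≡ 7² = 49 ≡ 7 (mod 42)
  7^16 ≡ 7² = 49 ≡ 7 (mod 42)
  7^32 ≡ 7² = 49 ≡ 7 (mod 42)
33 = 32 + 1, so 7^33 = 7^32 × 7^1 ≡ 7 × 7 (mod 42)
Multiplying step by step:
  7 × 7 = 49 ≡ 7 (mod 42)
Result: 7^33 ≡ 7 (mod 42)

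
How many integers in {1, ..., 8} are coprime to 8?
4

Prime factorization: 8 = 2^3
Using the formula φ(n) = n × Π(1 - 1/p) for each prime factor p:
φ(8) = 8 × (1 - 1/2)
φ(8) = 4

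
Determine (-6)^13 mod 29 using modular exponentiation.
Using repeated squaring. (-6) ≡ 23 (mod 29). 13 = 8 + 4 + 1 (binary 1101). Repeated squaring mod 29: 23^1 ≡ 23; 23^2 ≡ 23² = 529 ≡ 7; 23^4 ≡ 7² = 49 ≡ 20; 23^8 ≡ 20² = 400 ≡ 23. Multiply: (-6)^13 ≡ 23^8 × 23^4 × 23^1 ≡ 23 × 20 × 23 (mod 29): 23 × 20 = 460 ≡ 25; 25 × 23 = 575 ≡ 24. So (-6)^13 ≡ 24 (mod 29).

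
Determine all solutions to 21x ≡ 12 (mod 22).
10

Since gcd(21, 22) = 1 divides 12, a solution exists.
Multiply both sides by the inverse of 21 mod 22:
  21^(-1) mod 22 = 21
  x ≡ 21 × 12 ≡ 252 ≡ 10 (mod 22)
Verification: 21 × 10 = 210 = 9 × 22 + 12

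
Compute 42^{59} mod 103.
73

Using successive squaring:
Binary expansion of 59: 111011
Powers of 42 mod 103 (each is the square of the previous):
  42^1 ≡ 42 (mod 103)
  42^2 ≡ 42² = 1764 ≡ 13 (mod 103)
  42^4 ≡ 13² = 169 ≡ 66 (mod 103)
  42^8 ≡ 66² = 4356 ≡ 30 (mod 103)
  42^16 ≡ 30² = 900 ≡ 76 (mod 103)
  42^32 ≡ 76² = 5776 ≡ 8 (mod 103)
59 = 32 + 16 + 8 + 2 + 1, so 42^59 = 42^32 × 42^16 × 42^8 × 42^2 × 42^1 ≡ 8 × 76 × 30 × 13 × 42 (mod 103)
Multiplying step by step:
  8 × 76 = 608 ≡ 93 (mod 103)
  93 × 30 = 2790 ≡ 9 (mod 103)
  9 × 13 = 117 ≡ 14 (mod 103)
  14 × 42 = 588 ≡ 73 (mod 103)
Result: 42^59 ≡ 73 (mod 103)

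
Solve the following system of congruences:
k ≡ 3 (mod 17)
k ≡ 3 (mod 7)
3

Using the Chinese Remainder Theorem:
M = product of moduli = 119
For equation 1: M_1 = 7, 7 ≡ 7 (mod 17), inverse of 7 mod 17 is 5 (check: 7 × 5 = 35 ≡ 1 (mod 17))
For equation 2: M_2 = 17, 17 ≡ 3 (mod 7), inverse of 17 mod 7 is 5 (check: 3 × 5 = 15 ≡ 1 (mod 7))
Combine: k ≡ Σ r_i×M_i×(M_i⁻¹ mod m_i) = 3×7×5 + 3×17×5 = 105 + 255 = 360
360 mod 119 = 3
k ≡ 3 (mod 119)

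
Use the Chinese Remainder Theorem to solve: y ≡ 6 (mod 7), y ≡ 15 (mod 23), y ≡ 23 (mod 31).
4983

Using the Chinese Remainder Theorem:
M = product of moduli = 4991
For equation 1: M_1 = 713, 713 ≡ 6 (mod 7), inverse of 713 mod 7 is 6 (check: 6 × 6 = 36 ≡ 1 (mod 7))
For equation 2: M_2 = 217, 217 ≡ 10 (mod 23), inverse of 217 mod 23 is 7 (check: 10 × 7 = 70 ≡ 1 (mod 23))
For equation 3: M_3 = 161, 161 ≡ 6 (mod 31), inverse of 161 mod 31 is 26 (check: 6 × 26 = 156 ≡ 1 (mod 31))
Combine: y ≡ Σ r_i×M_i×(M_i⁻¹ mod m_i) = 6×713×6 + 15×217×7 + 23×161×26 = 25668 + 22785 + 96278 = 144731
144731 mod 4991 = 4983
y ≡ 4983 (mod 4991)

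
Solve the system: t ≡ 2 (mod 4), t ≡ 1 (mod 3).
M = 4 × 3 = 12. M₁ = 3, y₁ ≡ 3 (mod 4). M₂ = 4, y₂ ≡ 1 (mod 3). t = 2×3×3 + 1×4×1 ≡ 10 (mod 12)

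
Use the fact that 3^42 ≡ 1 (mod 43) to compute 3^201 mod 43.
By Fermat: 3^{42} ≡ 1 (mod 43). 201 = 4×42 + 33. So 3^{201} ≡ 3^{33} ≡ 39 (mod 43)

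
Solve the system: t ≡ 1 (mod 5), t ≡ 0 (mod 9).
M = 5 × 9 = 45. M₁ = 9, y₁ ≡ 4 (mod 5). M₂ = 5, y₂ ≡ 2 (mod 9). t = 1×9×4 + 0×5×2 ≡ 36 (mod 45)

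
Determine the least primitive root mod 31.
p - 1 = 30 has prime divisors 2, 3, 5. h is a primitive root mod 31 iff h^(30/q) ≢ 1 (mod 31) for each such q.
h = 2: 2^15 ≡ 1, 2^10 ≡ 1, 2^6 ≡ 2 (mod 31); 2^15 ≡ 1, so not a primitive root.
h = 3: 3^15 ≡ 30, 3^10 ≡ 25, 3^6 ≡ 16 (mod 31); none is 1, so 3 has order 30 and is a primitive root.
The smallest primitive root mod 31 is g = 3.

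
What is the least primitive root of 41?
6

A primitive root g modulo p has order p-1 = 40
Prime divisors of 40: [2, 5]
g is a primitive root iff g^(40/q) ≢ 1 (mod 41) for each prime divisor q
Testing small values:
  g = 2: 2^20 ≡ 1, 2^8 ≡ 10 (mod 41) → 2^20 ≡ 1, not primitive root
  g = 3: 3^20 ≡ 40, 3^8 ≡ 1 (mod 41) → 3^8 ≡ 1, not primitive root
  g = 4: 4^20 ≡ 1, 4^8 ≡ 18 (mod 41) → 4^20 ≡ 1, not primitive root
  g = 5: 5^20 ≡ 1, 5^8 ≡ 18 (mod 41) → 5^20 ≡ 1, not primitive root
  g = 6: 6^20 ≡ 40, 6^8 ≡ 10 (mod 41) → none is 1, primitive root!
The smallest primitive root is 6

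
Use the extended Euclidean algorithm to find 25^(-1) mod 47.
Extended GCD: 25(-15) + 47(8) = 1. So 25^(-1) ≡ 32 ≡ 32 (mod 47). Verify: 25 × 32 = 800 ≡ 1 (mod 47)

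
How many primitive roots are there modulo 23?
10

The number of primitive roots modulo p is φ(p-1) = φ(22)
φ(22) = 10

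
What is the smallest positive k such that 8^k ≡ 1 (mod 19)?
Powers of 8 mod 19: 8^1≡8, 8^2≡7, 8^3≡18, 8^4≡11, 8^5≡12, 8^6≡1. Order = 6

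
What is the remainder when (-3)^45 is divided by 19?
Using Fermat: (-3)^{18} ≡ 1 (mod 19). 45 ≡ 9 (mod 18). So (-3)^{45} ≡ (-3)^{9} ≡ 1 (mod 19)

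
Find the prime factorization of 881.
881

Divide by primes starting from smallest:
881 ÷ 881 = 1

881 = 881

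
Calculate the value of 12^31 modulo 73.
Using repeated squaring. 31 = 16 + 8 + 4 + 2 + 1 (binary 11111). Repeated squaring mod 73: 12^1 ≡ 12; 12^2 ≡ 12² = 144 ≡ 71; 12^4 ≡ 71² = 5041 ≡ 4; 12^8 ≡ 4² = 16 ≡ 16; 12^16 ≡ 16² = 256 ≡ 37. Multiply: 12^31 = 12^16 × 12^8 × 12^4 × 12^2 × 12^1 ≡ 37 × 16 × 4 × 71 × 12 (mod 73): 37 × 16 = 592 ≡ 8; 8 × 4 = 32 ≡ 32; 32 × 71 = 2272 ≡ 9; 9 × 12 = 108 ≡ 35. So 12^31 ≡ 35 (mod 73).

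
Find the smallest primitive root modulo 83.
2

A primitive root g modulo p has order p-1 = 82
Prime divisors of 82: [2, 41]
g is a primitive root iff g^(82/q) ≢ 1 (mod 83) for each prime divisor q
Testing small values:
  g = 2: 2^41 ≡ 82, 2^2 ≡ 4 (mod 83) → none is 1, primitive root!
The smallest primitive root is 2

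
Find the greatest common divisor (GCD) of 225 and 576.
9

Using the Euclidean algorithm:
225 = 0 × 576 + 225
576 = 2 × 225 + 126
225 = 1 × 126 + 99
126 = 1 × 99 + 27
99 = 3 × 27 + 18
27 = 1 × 18 + 9
18 = 2 × 9 + 0

GCD(225, 576) = 9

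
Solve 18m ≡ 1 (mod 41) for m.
18^(-1) ≡ 16 (mod 41). Verification: 18 × 16 = 288 ≡ 1 (mod 41)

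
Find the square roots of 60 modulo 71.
The square roots of 60 mod 71 are 29 and 42. Verify: 29² = 841 ≡ 60 (mod 71)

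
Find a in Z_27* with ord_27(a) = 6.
8 has order 6 mod 27 since 8^{6} ≡ 1 (mod 27) and no smaller power works.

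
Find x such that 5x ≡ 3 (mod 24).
15

Since gcd(5, 24) = 1 divides 3, a solution exists.
Multiply both sides by the inverse of 5 mod 24:
  5^(-1) mod 24 = 5
  x ≡ 5 × 3 ≡ 15 ≡ 15 (mod 24)
Verification: 5 × 15 = 75 = 3 × 24 + 3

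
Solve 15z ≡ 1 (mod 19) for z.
15^(-1) ≡ 14 (mod 19). Verification: 15 × 14 = 210 ≡ 1 (mod 19)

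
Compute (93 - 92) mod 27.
1

(93 - 92) = 1
1 mod 27 = 1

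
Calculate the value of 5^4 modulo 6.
4 = 4 (binary 100). Repeated squaring mod 6: 5^1 ≡ 5; 5^2 ≡ 5² = 25 ≡ 1; 5^4 ≡ 1² = 1 ≡ 1. So 5^4 ≡ 1 (mod 6).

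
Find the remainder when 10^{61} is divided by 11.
By Fermat: 10^{10} ≡ 1 (mod 11). 61 = 6×10 + 1. So 10^{61} ≡ 10^{1} ≡ 10 (mod 11)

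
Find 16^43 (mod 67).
Using repeated squaring. 43 = 32 + 8 + 2 + 1 (binary 101011). Repeated squaring mod 67: 16^1 ≡ 16; 16^2 ≡ 16² = 256 ≡ 55; 16^4 ≡ 55² = 3025 ≡ 10; 16^8 ≡ 10² = 100 ≡ 33; 16^16 ≡ 33² = 1089 ≡ 17; 16^32 ≡ 17² = 289 ≡ 21. Multiply: 16^43 = 16^32 × 16^8 × 16^2 × 16^1 ≡ 21 × 33 × 55 × 16 (mod 67): 21 × 33 = 693 ≡ 23; 23 × 55 = 1265 ≡ 59; 59 × 16 = 944 ≡ 6. So 16^43 ≡ 6 (mod 67).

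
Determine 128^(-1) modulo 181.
128^(-1) ≡ 140 (mod 181). Verification: 128 × 140 = 17920 ≡ 1 (mod 181)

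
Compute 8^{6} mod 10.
4

Using successive squaring:
Binary expansion of 6: 110
Powers of 8 mod 10 (each is the square of the previous):
  8^1 ≡ 8 (mod 10)
  8^2 ≡ 8² = 64 ≡ 4 (mod 10)
  8^4 ≡ 4² = 16 ≡ 6 (mod 10)
6 = 4 + 2, so 8^6 = 8^4 × 8^2 ≡ 6 × 4 (mod 10)
Multiplying step by step:
  6 × 4 = 24 ≡ 4 (mod 10)
Result: 8^6 ≡ 4 (mod 10)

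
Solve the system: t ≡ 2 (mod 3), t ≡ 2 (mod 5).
M = 3 × 5 = 15. M₁ = 5, y₁ ≡ 2 (mod 3). M₂ = 3, y₂ ≡ 2 (mod 5). t = 2×5×2 + 2×3×2 ≡ 2 (mod 15)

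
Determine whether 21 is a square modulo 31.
By Euler's criterion: 21^{15} ≡ 30 (mod 31). Since this equals -1 (≡ 30), 21 is not a QR.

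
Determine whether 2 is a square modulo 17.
By Euler's criterion: 2^{8} ≡ 1 (mod 17). Since this equals 1, 2 is a QR.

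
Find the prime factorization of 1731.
3 × 577

Divide by primes starting from smallest:
1731 ÷ 3 = 577
577 ÷ 577 = 1

1731 = 3 × 577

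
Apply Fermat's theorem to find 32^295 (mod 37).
By Fermat: 32^{36} ≡ 1 (mod 37). 295 = 8×36 + 7. So 32^{295} ≡ 32^{7} ≡ 19 (mod 37)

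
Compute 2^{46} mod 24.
16

Using successive squaring:
Binary expansion of 46: 101110
Powers of 2 mod 24 (each is the square of the previous):
  2^1 ≡ 2 (mod 24)
  2^2 ≡ 2² = 4 ≡ 4 (mod 24)
  2^4 ≡ 4² = 16 ≡ 16 (mod 24)
  2^8 ≡ 16² = 256 ≡ 16 (mod 24)
  2^16 ≡ 16² = 256 ≡ 16 (mod 24)
  2^32 ≡ 16² = 256 ≡ 16 (mod 24)
46 = 32 + 8 + 4 + 2, so 2^46 = 2^32 × 2^8 × 2^4 × 2^2 ≡ 16 × 16 × 16 × 4 (mod 24)
Multiplying step by step:
  16 × 16 = 256 ≡ 16 (mod 24)
  16 × 16 = 256 ≡ 16 (mod 24)
  16 × 4 = 64 ≡ 16 (mod 24)
Result: 2^46 ≡ 16 (mod 24)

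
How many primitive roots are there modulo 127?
Number of primitive roots mod 127 = φ(126) = 36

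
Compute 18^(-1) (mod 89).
5

Using Extended Euclidean Algorithm:
gcd(18, 89) = 1
Bezout coefficients: 18 × 5 + 89 × -1 = 1
So 18 × 5 ≡ 1 (mod 89)
The inverse is 5 mod 89 = 5
Verification: 18 × 5 = 90 = 1 × 89 + 1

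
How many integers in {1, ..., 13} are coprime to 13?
12

Prime factorization: 13 = 13
Using the formula φ(n) = n × Π(1 - 1/p) for each prime factor p:
φ(13) = 13 × (1 - 1/13)
φ(13) = 12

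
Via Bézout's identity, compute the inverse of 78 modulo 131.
Extended GCD: 78(42) + 131(-25) = 1. So 78^(-1) ≡ 42 ≡ 42 (mod 131). Verify: 78 × 42 = 3276 ≡ 1 (mod 131)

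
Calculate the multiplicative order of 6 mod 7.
Powers of 6 mod 7: 6^1≡6, 6^2≡1. Order = 2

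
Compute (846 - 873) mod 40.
13

(846 - 873) = -27
-27 mod 40 = 13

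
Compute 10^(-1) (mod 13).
10^(-1) ≡ 4 (mod 13). Verification: 10 × 4 = 40 ≡ 1 (mod 13)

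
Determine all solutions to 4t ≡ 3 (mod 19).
15

Since gcd(4, 19) = 1 divides 3, a solution exists.
Multiply both sides by the inverse of 4 mod 19:
  4^(-1) mod 19 = 5
  x ≡ 5 × 3 ≡ 15 ≡ 15 (mod 19)
Verification: 4 × 15 = 60 = 3 × 19 + 3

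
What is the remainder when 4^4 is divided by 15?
4 = 4 (binary 100). Repeated squaring mod 15: 4^1 ≡ 4; 4^2 ≡ 4² = 16 ≡ 1; 4^4 ≡ 1² = 1 ≡ 1. So 4^4 ≡ 1 (mod 15).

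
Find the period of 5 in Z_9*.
Powers of 5 mod 9: 5^1≡5, 5^2≡7, 5^3≡8, 5^4≡4, 5^5≡2, 5^6≡1. Order = 6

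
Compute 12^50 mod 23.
Using Fermat: 12^{22} ≡ 1 (mod 23). 50 ≡ 6 (mod 22). So 12^{50} ≡ 12^{6} ≡ 9 (mod 23)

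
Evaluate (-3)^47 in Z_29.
Using Fermat: (-3)^{28} ≡ 1 (mod 29). 47 ≡ 19 (mod 28). So (-3)^{47} ≡ (-3)^{19} ≡ 11 (mod 29)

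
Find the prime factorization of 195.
3 × 5 × 13

Divide by primes starting from smallest:
195 ÷ 3 = 65
65 ÷ 5 = 13
13 ÷ 13 = 1

195 = 3 × 5 × 13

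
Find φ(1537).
1456

Prime factorization: 1537 = 29 × 53
Using the formula φ(n) = n × Π(1 - 1/p) for each prime factor p:
φ(1537) = 1537 × (1 - 1/29) × (1 - 1/53)
φ(1537) = 1456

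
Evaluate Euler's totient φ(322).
132

Prime factorization: 322 = 2 × 7 × 23
Using the formula φ(n) = n × Π(1 - 1/p) for each prime factor p:
φ(322) = 322 × (1 - 1/2) × (1 - 1/7) × (1 - 1/23)
φ(322) = 132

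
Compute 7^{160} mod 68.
1

Using successive squaring:
Binary expansion of 160: 10100000
Powers of 7 mod 68 (each is the square of the previous):
  7^1 ≡ 7 (mod 68)
  7^2 ≡ 7² = 49 ≡ 49 (mod 68)
  7^4 ≡ 49² = 2401 ≡ 21 (mod 68)
  7^8 ≡ 21² = 441 ≡ 33 (mod 68)
  7^16 ≡ 33² = 1089 ≡ 1 (mod 68)
  7^32 ≡ 1² = 1 ≡ 1 (mod 68)
  7^64 ≡ 1² = 1 ≡ 1 (mod 68)
  7^128 ≡ 1² = 1 ≡ 1 (mod 68)
160 = 128 + 32, so 7^160 = 7^128 × 7^32 ≡ 1 × 1 (mod 68)
Multiplying step by step:
  1 × 1 = 1 ≡ 1 (mod 68)
Result: 7^160 ≡ 1 (mod 68)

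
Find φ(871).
792

Prime factorization: 871 = 13 × 67
Using the formula φ(n) = n × Π(1 - 1/p) for each prime factor p:
φ(871) = 871 × (1 - 1/13) × (1 - 1/67)
φ(871) = 792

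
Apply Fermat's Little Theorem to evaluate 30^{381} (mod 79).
17

By Fermat's Little Theorem, a^(p-1) ≡ 1 (mod p) for prime p and gcd(a, p) = 1
Here p = 79, so 30^78 ≡ 1 (mod 79)
We can reduce the exponent: 381 mod 78 = 69
So 30^381 ≡ 30^69 (mod 79)
Computing: 30^69 mod 79 = 17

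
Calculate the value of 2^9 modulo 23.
9 = 8 + 1 (binary 1001). Repeated squaring mod 23: 2^1 ≡ 2; 2^2 ≡ 2² = 4 ≡ 4; 2^4 ≡ 4² = 16 ≡ 16; 2^8 ≡ 16² = 256 ≡ 3. Multiply: 2^9 = 2^8 × 2^1 ≡ 3 × 2 (mod 23): 3 × 2 = 6 ≡ 6. So 2^9 ≡ 6 (mod 23).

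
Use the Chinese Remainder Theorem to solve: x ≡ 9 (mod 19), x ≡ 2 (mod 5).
47

Using the Chinese Remainder Theorem:
M = product of moduli = 95
For equation 1: M_1 = 5, 5 ≡ 5 (mod 19), inverse of 5 mod 19 is 4 (check: 5 × 4 = 20 ≡ 1 (mod 19))
For equation 2: M_2 = 19, 19 ≡ 4 (mod 5), inverse of 19 mod 5 is 4 (check: 4 × 4 = 16 ≡ 1 (mod 5))
Combine: x ≡ Σ r_i×M_i×(M_i⁻¹ mod m_i) = 9×5×4 + 2×19×4 = 180 + 152 = 332
332 mod 95 = 47
x ≡ 47 (mod 95)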